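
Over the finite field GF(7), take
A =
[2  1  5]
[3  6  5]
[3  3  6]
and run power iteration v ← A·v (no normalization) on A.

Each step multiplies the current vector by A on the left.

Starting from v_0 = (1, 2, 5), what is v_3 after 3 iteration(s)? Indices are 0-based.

v_0 = (1, 2, 5).
v_1 = A·v_0 = (1, 5, 4).
v_2 = A·v_1 = (6, 4, 0).
v_3 = A·v_2 = (2, 0, 2).

v_3 = (2, 0, 2)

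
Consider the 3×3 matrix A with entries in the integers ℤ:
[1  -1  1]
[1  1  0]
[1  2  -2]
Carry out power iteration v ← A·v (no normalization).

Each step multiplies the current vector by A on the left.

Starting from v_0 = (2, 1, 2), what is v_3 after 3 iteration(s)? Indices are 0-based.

v_3 = (3, 6, -6)

v_0 = (2, 1, 2).
v_1 = A·v_0 = (3, 3, 0).
v_2 = A·v_1 = (0, 6, 9).
v_3 = A·v_2 = (3, 6, -6).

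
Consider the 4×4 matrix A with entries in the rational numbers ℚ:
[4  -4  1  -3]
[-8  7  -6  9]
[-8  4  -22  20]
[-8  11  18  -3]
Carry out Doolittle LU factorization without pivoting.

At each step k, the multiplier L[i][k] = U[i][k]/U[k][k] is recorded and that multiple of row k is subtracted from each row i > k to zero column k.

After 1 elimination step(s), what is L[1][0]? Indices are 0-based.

L[1][0] = -2

[col 0] pivot 4
  R1 -= -2*R0 → (0, -1, -4, 3)  (L[1][0] := -2)
  R2 -= -2*R0 → (0, -4, -20, 14)  (L[2][0] := -2)
  R3 -= -2*R0 → (0, 3, 20, -9)  (L[3][0] := -2)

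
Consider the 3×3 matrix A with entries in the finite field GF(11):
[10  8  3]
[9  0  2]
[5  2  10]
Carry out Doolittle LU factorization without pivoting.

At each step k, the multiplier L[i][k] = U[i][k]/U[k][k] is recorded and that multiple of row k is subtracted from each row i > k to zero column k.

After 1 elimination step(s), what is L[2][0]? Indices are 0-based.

[col 0] pivot 10
  R1 -= 2*R0 → (0, 6, 7)  (L[1][0] := 2)
  R2 -= 6*R0 → (0, 9, 3)  (L[2][0] := 6)

L[2][0] = 6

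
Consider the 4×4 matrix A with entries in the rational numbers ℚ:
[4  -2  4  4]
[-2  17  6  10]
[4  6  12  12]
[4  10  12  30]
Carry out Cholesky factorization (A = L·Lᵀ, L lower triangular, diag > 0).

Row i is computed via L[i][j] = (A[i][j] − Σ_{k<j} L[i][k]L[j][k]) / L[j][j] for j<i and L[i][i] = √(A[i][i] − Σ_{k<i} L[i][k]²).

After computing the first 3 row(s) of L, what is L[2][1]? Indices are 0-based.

L[2][1] = 2

Step 1: L[0][0] = √(4) = 2.
  L[1][0] = (-2) / L[0][0] = -1.
Step 2: L[1][1] = √(16) = 4.
  L[2][0] = (4) / L[0][0] = 2.
  L[2][1] = (8) / L[1][1] = 2.
Step 3: L[2][2] = √(4) = 2.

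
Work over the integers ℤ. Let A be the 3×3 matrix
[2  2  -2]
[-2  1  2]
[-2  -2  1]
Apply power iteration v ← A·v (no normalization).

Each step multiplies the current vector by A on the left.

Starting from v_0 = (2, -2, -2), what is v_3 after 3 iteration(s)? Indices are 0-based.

v_3 = (-80, 14, 70)

v_0 = (2, -2, -2).
v_1 = A·v_0 = (4, -10, -2).
v_2 = A·v_1 = (-8, -22, 10).
v_3 = A·v_2 = (-80, 14, 70).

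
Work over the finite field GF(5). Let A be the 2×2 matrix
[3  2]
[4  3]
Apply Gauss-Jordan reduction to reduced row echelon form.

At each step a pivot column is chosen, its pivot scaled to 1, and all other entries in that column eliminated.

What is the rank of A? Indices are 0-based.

step 1: normalize row 0 (÷3) = (1, 4)
  row 1: subtract 4×row0 = (0, 2)
step 2: normalize row 1 (÷2) = (0, 1)
  row 0: subtract 4×row1 = (1, 0)

rank = 2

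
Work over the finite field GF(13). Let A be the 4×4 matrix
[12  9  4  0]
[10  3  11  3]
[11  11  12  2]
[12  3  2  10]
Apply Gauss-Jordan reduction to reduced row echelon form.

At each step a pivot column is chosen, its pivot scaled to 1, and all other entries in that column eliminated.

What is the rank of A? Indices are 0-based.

rank = 4

pivot(0,0)=12: scale R0 → (1, 4, 9, 0)
  clear (1,0): R1 −= (10)R0 → (0, 2, 12, 3)
  clear (2,0): R2 −= (11)R0 → (0, 6, 4, 2)
  clear (3,0): R3 −= (12)R0 → (0, 7, 11, 10)
pivot(1,1)=2: scale R1 → (0, 1, 6, 8)
  clear (0,1): R0 −= (4)R1 → (1, 0, 11, 7)
  clear (2,1): R2 −= (6)R1 → (0, 0, 7, 6)
  clear (3,1): R3 −= (7)R1 → (0, 0, 8, 6)
pivot(2,2)=7: scale R2 → (0, 0, 1, 12)
  clear (0,2): R0 −= (11)R2 → (1, 0, 0, 5)
  clear (1,2): R1 −= (6)R2 → (0, 1, 0, 1)
  clear (3,2): R3 −= (8)R2 → (0, 0, 0, 1)
pivot(3,3)=1: scale R3 → (0, 0, 0, 1)
  clear (0,3): R0 −= (5)R3 → (1, 0, 0, 0)
  clear (1,3): R1 −= (1)R3 → (0, 1, 0, 0)
  clear (2,3): R2 −= (12)R3 → (0, 0, 1, 0)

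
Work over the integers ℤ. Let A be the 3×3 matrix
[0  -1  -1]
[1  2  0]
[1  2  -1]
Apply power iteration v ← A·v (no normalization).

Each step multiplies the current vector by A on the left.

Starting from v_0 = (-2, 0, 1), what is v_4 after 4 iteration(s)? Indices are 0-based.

v_4 = (8, -3, 0)

v_0 = (-2, 0, 1).
v_1 = A·v_0 = (-1, -2, -3).
v_2 = A·v_1 = (5, -5, -2).
v_3 = A·v_2 = (7, -5, -3).
v_4 = A·v_3 = (8, -3, 0).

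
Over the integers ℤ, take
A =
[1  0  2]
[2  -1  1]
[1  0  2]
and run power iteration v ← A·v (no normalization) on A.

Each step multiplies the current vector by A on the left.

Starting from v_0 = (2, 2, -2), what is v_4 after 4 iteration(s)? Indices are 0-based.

v_0 = (2, 2, -2).
v_1 = A·v_0 = (-2, 0, -2).
v_2 = A·v_1 = (-6, -6, -6).
v_3 = A·v_2 = (-18, -12, -18).
v_4 = A·v_3 = (-54, -42, -54).

v_4 = (-54, -42, -54)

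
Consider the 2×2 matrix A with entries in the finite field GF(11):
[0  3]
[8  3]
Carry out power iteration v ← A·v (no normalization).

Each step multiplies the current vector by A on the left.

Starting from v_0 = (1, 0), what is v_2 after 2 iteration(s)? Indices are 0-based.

v_2 = (2, 2)

v_0 = (1, 0).
v_1 = A·v_0 = (0, 8).
v_2 = A·v_1 = (2, 2).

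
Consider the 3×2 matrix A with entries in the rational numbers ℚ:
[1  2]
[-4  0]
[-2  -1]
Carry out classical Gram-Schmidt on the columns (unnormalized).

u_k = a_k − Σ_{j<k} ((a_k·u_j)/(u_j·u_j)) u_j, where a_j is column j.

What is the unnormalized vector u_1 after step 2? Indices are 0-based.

u_1 = (38/21, 16/21, -13/21)

Step 1: u_0 = a_0 = (1, -4, -2).
Step 2: u_1 = a_1 − (4/21)·u_0 = (38/21, 16/21, -13/21).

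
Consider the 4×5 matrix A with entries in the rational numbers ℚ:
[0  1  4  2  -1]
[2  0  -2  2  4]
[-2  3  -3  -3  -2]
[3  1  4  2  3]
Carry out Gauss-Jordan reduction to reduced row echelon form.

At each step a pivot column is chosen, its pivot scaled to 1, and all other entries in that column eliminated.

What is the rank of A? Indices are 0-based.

step 1: exchange rows 0,1
step 1: normalize row 0 (÷2) = (1, 0, -1, 1, 2)
  row 2: subtract -2×row0 = (0, 3, -5, -1, 2)
  row 3: subtract 3×row0 = (0, 1, 7, -1, -3)
step 2: normalize row 1 (÷1) = (0, 1, 4, 2, -1)
  row 2: subtract 3×row1 = (0, 0, -17, -7, 5)
  row 3: subtract 1×row1 = (0, 0, 3, -3, -2)
step 3: normalize row 2 (÷-17) = (0, 0, 1, 7/17, -5/17)
  row 0: subtract -1×row2 = (1, 0, 0, 24/17, 29/17)
  row 1: subtract 4×row2 = (0, 1, 0, 6/17, 3/17)
  row 3: subtract 3×row2 = (0, 0, 0, -72/17, -19/17)
step 4: normalize row 3 (÷-72/17) = (0, 0, 0, 1, 19/72)
  row 0: subtract 24/17×row3 = (1, 0, 0, 0, 4/3)
  row 1: subtract 6/17×row3 = (0, 1, 0, 0, 1/12)
  row 2: subtract 7/17×row3 = (0, 0, 1, 0, -29/72)

rank = 4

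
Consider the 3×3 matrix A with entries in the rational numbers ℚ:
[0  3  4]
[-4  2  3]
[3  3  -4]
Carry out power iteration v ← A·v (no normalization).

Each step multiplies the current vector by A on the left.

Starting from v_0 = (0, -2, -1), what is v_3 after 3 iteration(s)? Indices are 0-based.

v_3 = (-112, 27, 145)

v_0 = (0, -2, -1).
v_1 = A·v_0 = (-10, -7, -2).
v_2 = A·v_1 = (-29, 20, -43).
v_3 = A·v_2 = (-112, 27, 145).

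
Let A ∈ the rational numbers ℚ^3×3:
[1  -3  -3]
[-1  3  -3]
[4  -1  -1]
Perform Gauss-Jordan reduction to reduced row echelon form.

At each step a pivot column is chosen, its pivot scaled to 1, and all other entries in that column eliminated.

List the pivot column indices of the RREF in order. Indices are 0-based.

pivot columns: 0, 1, 2

[1] R0 /= 1  ⇒  (1, -3, -3)
     R1 -= -1·R0  ⇒  (0, 0, -6)
     R2 -= 4·R0  ⇒  (0, 11, 11)
[2] R1 <-> R2
[2] R1 /= 11  ⇒  (0, 1, 1)
     R0 -= -3·R1  ⇒  (1, 0, 0)
[3] R2 /= -6  ⇒  (0, 0, 1)
     R1 -= 1·R2  ⇒  (0, 1, 0)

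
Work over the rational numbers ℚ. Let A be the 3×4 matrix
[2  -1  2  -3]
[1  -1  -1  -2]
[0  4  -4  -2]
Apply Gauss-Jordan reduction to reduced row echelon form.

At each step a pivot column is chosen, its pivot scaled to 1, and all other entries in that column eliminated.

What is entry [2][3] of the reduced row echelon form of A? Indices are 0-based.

M[2][3] = 3/10

step 1: normalize row 0 (÷2) = (1, -1/2, 1, -3/2)
  row 1: subtract 1×row0 = (0, -1/2, -2, -1/2)
step 2: normalize row 1 (÷-1/2) = (0, 1, 4, 1)
  row 0: subtract -1/2×row1 = (1, 0, 3, -1)
  row 2: subtract 4×row1 = (0, 0, -20, -6)
step 3: normalize row 2 (÷-20) = (0, 0, 1, 3/10)
  row 0: subtract 3×row2 = (1, 0, 0, -19/10)
  row 1: subtract 4×row2 = (0, 1, 0, -1/5)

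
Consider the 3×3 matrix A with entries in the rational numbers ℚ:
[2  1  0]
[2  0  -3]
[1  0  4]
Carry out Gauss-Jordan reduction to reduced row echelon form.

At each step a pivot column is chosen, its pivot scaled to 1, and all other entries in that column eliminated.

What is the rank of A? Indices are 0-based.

step 1: normalize row 0 (÷2) = (1, 1/2, 0)
  row 1: subtract 2×row0 = (0, -1, -3)
  row 2: subtract 1×row0 = (0, -1/2, 4)
step 2: normalize row 1 (÷-1) = (0, 1, 3)
  row 0: subtract 1/2×row1 = (1, 0, -3/2)
  row 2: subtract -1/2×row1 = (0, 0, 11/2)
step 3: normalize row 2 (÷11/2) = (0, 0, 1)
  row 0: subtract -3/2×row2 = (1, 0, 0)
  row 1: subtract 3×row2 = (0, 1, 0)

rank = 3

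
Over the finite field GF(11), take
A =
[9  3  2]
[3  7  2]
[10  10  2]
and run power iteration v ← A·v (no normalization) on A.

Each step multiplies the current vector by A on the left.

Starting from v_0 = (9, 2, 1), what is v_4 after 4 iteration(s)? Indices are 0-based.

v_0 = (9, 2, 1).
v_1 = A·v_0 = (1, 10, 2).
v_2 = A·v_1 = (10, 0, 4).
v_3 = A·v_2 = (10, 5, 9).
v_4 = A·v_3 = (2, 6, 3).

v_4 = (2, 6, 3)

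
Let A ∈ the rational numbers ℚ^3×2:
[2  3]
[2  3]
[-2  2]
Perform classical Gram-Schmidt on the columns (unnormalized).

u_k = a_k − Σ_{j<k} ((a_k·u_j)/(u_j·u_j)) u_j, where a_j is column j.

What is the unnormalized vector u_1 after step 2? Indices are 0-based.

u_1 = (5/3, 5/3, 10/3)

Step 1: u_0 = a_0 = (2, 2, -2).
Step 2: u_1 = a_1 − (2/3)·u_0 = (5/3, 5/3, 10/3).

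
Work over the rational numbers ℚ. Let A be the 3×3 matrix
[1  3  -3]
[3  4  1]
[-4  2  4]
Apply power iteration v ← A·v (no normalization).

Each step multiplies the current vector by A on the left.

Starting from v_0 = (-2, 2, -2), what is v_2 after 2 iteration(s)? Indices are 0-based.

v_2 = (-2, 34, -24)

v_0 = (-2, 2, -2).
v_1 = A·v_0 = (10, 0, 4).
v_2 = A·v_1 = (-2, 34, -24).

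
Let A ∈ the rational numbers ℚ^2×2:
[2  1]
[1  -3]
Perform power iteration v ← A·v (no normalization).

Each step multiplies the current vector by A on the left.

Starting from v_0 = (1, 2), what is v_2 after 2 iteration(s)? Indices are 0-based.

v_2 = (3, 19)

v_0 = (1, 2).
v_1 = A·v_0 = (4, -5).
v_2 = A·v_1 = (3, 19).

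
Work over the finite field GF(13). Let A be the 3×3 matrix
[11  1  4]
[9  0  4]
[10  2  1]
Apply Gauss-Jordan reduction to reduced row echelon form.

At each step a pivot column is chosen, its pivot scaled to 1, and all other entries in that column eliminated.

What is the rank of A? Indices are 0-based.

rank = 3

step 1: normalize row 0 (÷11) = (1, 6, 11)
  row 1: subtract 9×row0 = (0, 11, 9)
  row 2: subtract 10×row0 = (0, 7, 8)
step 2: normalize row 1 (÷11) = (0, 1, 2)
  row 0: subtract 6×row1 = (1, 0, 12)
  row 2: subtract 7×row1 = (0, 0, 7)
step 3: normalize row 2 (÷7) = (0, 0, 1)
  row 0: subtract 12×row2 = (1, 0, 0)
  row 1: subtract 2×row2 = (0, 1, 0)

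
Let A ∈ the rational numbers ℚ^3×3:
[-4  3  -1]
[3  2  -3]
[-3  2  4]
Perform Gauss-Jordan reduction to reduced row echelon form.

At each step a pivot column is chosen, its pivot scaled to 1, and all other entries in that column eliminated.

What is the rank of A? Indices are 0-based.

step 1: normalize row 0 (÷-4) = (1, -3/4, 1/4)
  row 1: subtract 3×row0 = (0, 17/4, -15/4)
  row 2: subtract -3×row0 = (0, -1/4, 19/4)
step 2: normalize row 1 (÷17/4) = (0, 1, -15/17)
  row 0: subtract -3/4×row1 = (1, 0, -7/17)
  row 2: subtract -1/4×row1 = (0, 0, 77/17)
step 3: normalize row 2 (÷77/17) = (0, 0, 1)
  row 0: subtract -7/17×row2 = (1, 0, 0)
  row 1: subtract -15/17×row2 = (0, 1, 0)

rank = 3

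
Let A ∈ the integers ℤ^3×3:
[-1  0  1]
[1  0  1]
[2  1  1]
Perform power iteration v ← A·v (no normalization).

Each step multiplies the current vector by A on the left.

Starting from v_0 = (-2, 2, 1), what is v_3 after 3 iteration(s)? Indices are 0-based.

v_3 = (8, 0, -2)

v_0 = (-2, 2, 1).
v_1 = A·v_0 = (3, -1, -1).
v_2 = A·v_1 = (-4, 2, 4).
v_3 = A·v_2 = (8, 0, -2).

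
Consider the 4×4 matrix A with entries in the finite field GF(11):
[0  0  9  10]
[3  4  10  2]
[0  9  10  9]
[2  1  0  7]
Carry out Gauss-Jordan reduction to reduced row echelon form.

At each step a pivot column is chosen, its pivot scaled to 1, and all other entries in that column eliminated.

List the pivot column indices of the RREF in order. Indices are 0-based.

pivot columns: 0, 1, 2, 3

[1] R0 <-> R1
[1] R0 /= 3  ⇒  (1, 5, 7, 8)
     R3 -= 2·R0  ⇒  (0, 2, 8, 2)
[2] R1 <-> R2
[2] R1 /= 9  ⇒  (0, 1, 6, 1)
     R0 -= 5·R1  ⇒  (1, 0, 10, 3)
     R3 -= 2·R1  ⇒  (0, 0, 7, 0)
[3] R2 /= 9  ⇒  (0, 0, 1, 6)
     R0 -= 10·R2  ⇒  (1, 0, 0, 9)
     R1 -= 6·R2  ⇒  (0, 1, 0, 9)
     R3 -= 7·R2  ⇒  (0, 0, 0, 2)
[4] R3 /= 2  ⇒  (0, 0, 0, 1)
     R0 -= 9·R3  ⇒  (1, 0, 0, 0)
     R1 -= 9·R3  ⇒  (0, 1, 0, 0)
     R2 -= 6·R3  ⇒  (0, 0, 1, 0)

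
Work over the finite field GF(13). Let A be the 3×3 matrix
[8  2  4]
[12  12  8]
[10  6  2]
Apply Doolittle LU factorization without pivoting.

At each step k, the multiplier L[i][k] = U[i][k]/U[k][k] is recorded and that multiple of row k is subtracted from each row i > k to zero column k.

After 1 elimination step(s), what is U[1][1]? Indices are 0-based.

U[1][1] = 9

k=0: U[0][0]=8
  eliminate (1,0): mult=8, new row 1: (0, 9, 2); set L[1][0]=8
  eliminate (2,0): mult=11, new row 2: (0, 10, 10); set L[2][0]=11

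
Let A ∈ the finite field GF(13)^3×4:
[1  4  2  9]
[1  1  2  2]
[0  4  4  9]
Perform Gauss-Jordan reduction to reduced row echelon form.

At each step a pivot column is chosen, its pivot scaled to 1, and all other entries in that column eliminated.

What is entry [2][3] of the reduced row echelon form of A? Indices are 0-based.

step 1: normalize row 0 (÷1) = (1, 4, 2, 9)
  row 1: subtract 1×row0 = (0, 10, 0, 6)
step 2: normalize row 1 (÷10) = (0, 1, 0, 11)
  row 0: subtract 4×row1 = (1, 0, 2, 4)
  row 2: subtract 4×row1 = (0, 0, 4, 4)
step 3: normalize row 2 (÷4) = (0, 0, 1, 1)
  row 0: subtract 2×row2 = (1, 0, 0, 2)

M[2][3] = 1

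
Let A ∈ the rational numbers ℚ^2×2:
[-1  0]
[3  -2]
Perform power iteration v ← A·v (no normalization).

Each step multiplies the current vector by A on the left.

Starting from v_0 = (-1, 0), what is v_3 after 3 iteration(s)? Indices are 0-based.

v_3 = (1, -21)

v_0 = (-1, 0).
v_1 = A·v_0 = (1, -3).
v_2 = A·v_1 = (-1, 9).
v_3 = A·v_2 = (1, -21).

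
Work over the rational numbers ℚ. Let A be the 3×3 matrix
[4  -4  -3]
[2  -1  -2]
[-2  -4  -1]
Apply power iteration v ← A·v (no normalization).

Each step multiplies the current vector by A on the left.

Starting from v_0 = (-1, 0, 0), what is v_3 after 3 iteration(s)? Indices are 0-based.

v_3 = (-58, -46, 54)

v_0 = (-1, 0, 0).
v_1 = A·v_0 = (-4, -2, 2).
v_2 = A·v_1 = (-14, -10, 14).
v_3 = A·v_2 = (-58, -46, 54).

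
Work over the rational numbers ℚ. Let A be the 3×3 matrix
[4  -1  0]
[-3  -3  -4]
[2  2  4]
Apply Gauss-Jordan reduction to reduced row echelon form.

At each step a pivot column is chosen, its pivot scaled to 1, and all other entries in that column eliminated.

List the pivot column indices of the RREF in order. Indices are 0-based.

pivot columns: 0, 1, 2

[1] R0 /= 4  ⇒  (1, -1/4, 0)
     R1 -= -3·R0  ⇒  (0, -15/4, -4)
     R2 -= 2·R0  ⇒  (0, 5/2, 4)
[2] R1 /= -15/4  ⇒  (0, 1, 16/15)
     R0 -= -1/4·R1  ⇒  (1, 0, 4/15)
     R2 -= 5/2·R1  ⇒  (0, 0, 4/3)
[3] R2 /= 4/3  ⇒  (0, 0, 1)
     R0 -= 4/15·R2  ⇒  (1, 0, 0)
     R1 -= 16/15·R2  ⇒  (0, 1, 0)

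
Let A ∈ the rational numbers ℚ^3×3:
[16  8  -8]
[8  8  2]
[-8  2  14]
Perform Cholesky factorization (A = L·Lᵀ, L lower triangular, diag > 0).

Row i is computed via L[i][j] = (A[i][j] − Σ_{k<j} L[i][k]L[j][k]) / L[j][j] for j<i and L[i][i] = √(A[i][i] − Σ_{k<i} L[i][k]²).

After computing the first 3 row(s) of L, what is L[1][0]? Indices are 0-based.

L[1][0] = 2

Step 1: L[0][0] = √(16) = 4.
  L[1][0] = (8) / L[0][0] = 2.
Step 2: L[1][1] = √(4) = 2.
  L[2][0] = (-8) / L[0][0] = -2.
  L[2][1] = (6) / L[1][1] = 3.
Step 3: L[2][2] = √(1) = 1.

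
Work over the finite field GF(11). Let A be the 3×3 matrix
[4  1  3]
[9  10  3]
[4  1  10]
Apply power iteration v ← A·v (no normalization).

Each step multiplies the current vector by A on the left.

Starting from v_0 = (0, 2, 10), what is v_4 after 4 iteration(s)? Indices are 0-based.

v_4 = (7, 0, 5)

v_0 = (0, 2, 10).
v_1 = A·v_0 = (10, 6, 3).
v_2 = A·v_1 = (0, 5, 10).
v_3 = A·v_2 = (2, 3, 6).
v_4 = A·v_3 = (7, 0, 5).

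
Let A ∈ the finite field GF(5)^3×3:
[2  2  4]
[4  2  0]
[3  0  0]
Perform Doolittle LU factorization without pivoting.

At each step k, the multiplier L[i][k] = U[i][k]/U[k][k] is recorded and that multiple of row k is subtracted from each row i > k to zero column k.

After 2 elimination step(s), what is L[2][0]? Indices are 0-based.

L[2][0] = 4

Step 1: pivot at (0,0) is 2.
  row1 ← row1 − (2)·row0  ⇒  L[1][0]=2, U row1=(0, 3, 2)
  row2 ← row2 − (4)·row0  ⇒  L[2][0]=4, U row2=(0, 2, 4)
Step 2: pivot at (1,1) is 3.
  row2 ← row2 − (4)·row1  ⇒  L[2][1]=4, U row2=(0, 0, 1)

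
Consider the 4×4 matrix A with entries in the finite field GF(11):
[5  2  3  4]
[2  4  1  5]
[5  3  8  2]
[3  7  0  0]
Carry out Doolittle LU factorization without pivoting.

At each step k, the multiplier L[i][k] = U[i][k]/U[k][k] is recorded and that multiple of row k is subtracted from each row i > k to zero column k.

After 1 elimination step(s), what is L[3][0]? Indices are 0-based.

L[3][0] = 5

Step 1: pivot at (0,0) is 5.
  row1 ← row1 − (7)·row0  ⇒  L[1][0]=7, U row1=(0, 1, 2, 10)
  row2 ← row2 − (1)·row0  ⇒  L[2][0]=1, U row2=(0, 1, 5, 9)
  row3 ← row3 − (5)·row0  ⇒  L[3][0]=5, U row3=(0, 8, 7, 2)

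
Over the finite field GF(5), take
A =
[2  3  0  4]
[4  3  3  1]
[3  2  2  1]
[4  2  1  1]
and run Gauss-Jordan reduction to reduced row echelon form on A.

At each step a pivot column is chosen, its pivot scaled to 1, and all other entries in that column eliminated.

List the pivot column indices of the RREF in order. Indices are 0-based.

pivot columns: 0, 1, 2, 3

step 1: normalize row 0 (÷2) = (1, 4, 0, 2)
  row 1: subtract 4×row0 = (0, 2, 3, 3)
  row 2: subtract 3×row0 = (0, 0, 2, 0)
  row 3: subtract 4×row0 = (0, 1, 1, 3)
step 2: normalize row 1 (÷2) = (0, 1, 4, 4)
  row 0: subtract 4×row1 = (1, 0, 4, 1)
  row 3: subtract 1×row1 = (0, 0, 2, 4)
step 3: normalize row 2 (÷2) = (0, 0, 1, 0)
  row 0: subtract 4×row2 = (1, 0, 0, 1)
  row 1: subtract 4×row2 = (0, 1, 0, 4)
  row 3: subtract 2×row2 = (0, 0, 0, 4)
step 4: normalize row 3 (÷4) = (0, 0, 0, 1)
  row 0: subtract 1×row3 = (1, 0, 0, 0)
  row 1: subtract 4×row3 = (0, 1, 0, 0)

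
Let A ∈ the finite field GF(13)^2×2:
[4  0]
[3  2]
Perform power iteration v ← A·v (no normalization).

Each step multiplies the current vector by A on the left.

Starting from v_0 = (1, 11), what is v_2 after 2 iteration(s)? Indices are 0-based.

v_0 = (1, 11).
v_1 = A·v_0 = (4, 12).
v_2 = A·v_1 = (3, 10).

v_2 = (3, 10)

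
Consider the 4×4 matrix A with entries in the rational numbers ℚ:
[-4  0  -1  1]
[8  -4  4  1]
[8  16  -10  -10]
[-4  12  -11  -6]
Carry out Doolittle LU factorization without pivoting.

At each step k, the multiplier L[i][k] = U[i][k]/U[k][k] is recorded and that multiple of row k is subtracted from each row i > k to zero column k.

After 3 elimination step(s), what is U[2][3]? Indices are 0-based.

k=0: U[0][0]=-4
  eliminate (1,0): mult=-2, new row 1: (0, -4, 2, 3); set L[1][0]=-2
  eliminate (2,0): mult=-2, new row 2: (0, 16, -12, -8); set L[2][0]=-2
  eliminate (3,0): mult=1, new row 3: (0, 12, -10, -7); set L[3][0]=1
k=1: U[1][1]=-4
  eliminate (2,1): mult=-4, new row 2: (0, 0, -4, 4); set L[2][1]=-4
  eliminate (3,1): mult=-3, new row 3: (0, 0, -4, 2); set L[3][1]=-3
k=2: U[2][2]=-4
  eliminate (3,2): mult=1, new row 3: (0, 0, 0, -2); set L[3][2]=1

U[2][3] = 4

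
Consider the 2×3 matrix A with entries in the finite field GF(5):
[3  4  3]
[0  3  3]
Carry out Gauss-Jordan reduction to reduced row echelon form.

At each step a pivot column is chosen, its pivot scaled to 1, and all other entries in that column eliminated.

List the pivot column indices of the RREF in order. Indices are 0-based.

pivot columns: 0, 1

pivot(0,0)=3: scale R0 → (1, 3, 1)
pivot(1,1)=3: scale R1 → (0, 1, 1)
  clear (0,1): R0 −= (3)R1 → (1, 0, 3)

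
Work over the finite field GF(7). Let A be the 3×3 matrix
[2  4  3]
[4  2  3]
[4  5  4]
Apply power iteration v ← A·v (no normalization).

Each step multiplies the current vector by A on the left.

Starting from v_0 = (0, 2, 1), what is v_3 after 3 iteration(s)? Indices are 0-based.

v_3 = (2, 0, 1)

v_0 = (0, 2, 1).
v_1 = A·v_0 = (4, 0, 0).
v_2 = A·v_1 = (1, 2, 2).
v_3 = A·v_2 = (2, 0, 1).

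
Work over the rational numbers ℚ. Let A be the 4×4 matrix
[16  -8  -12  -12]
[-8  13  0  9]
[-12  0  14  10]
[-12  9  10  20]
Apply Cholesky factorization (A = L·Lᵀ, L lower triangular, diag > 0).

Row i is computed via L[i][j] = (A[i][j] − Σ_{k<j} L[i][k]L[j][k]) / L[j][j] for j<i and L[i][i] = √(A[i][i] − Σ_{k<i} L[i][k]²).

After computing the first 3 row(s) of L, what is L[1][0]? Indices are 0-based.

L[1][0] = -2

Step 1: L[0][0] = √(16) = 4.
  L[1][0] = (-8) / L[0][0] = -2.
Step 2: L[1][1] = √(9) = 3.
  L[2][0] = (-12) / L[0][0] = -3.
  L[2][1] = (-6) / L[1][1] = -2.
Step 3: L[2][2] = √(1) = 1.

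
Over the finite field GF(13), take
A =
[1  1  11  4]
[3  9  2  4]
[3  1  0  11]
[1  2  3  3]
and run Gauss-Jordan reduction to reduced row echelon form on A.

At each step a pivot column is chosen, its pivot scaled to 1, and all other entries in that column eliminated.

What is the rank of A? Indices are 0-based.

rank = 4

[1] R0 /= 1  ⇒  (1, 1, 11, 4)
     R1 -= 3·R0  ⇒  (0, 6, 8, 5)
     R2 -= 3·R0  ⇒  (0, 11, 6, 12)
     R3 -= 1·R0  ⇒  (0, 1, 5, 12)
[2] R1 /= 6  ⇒  (0, 1, 10, 3)
     R0 -= 1·R1  ⇒  (1, 0, 1, 1)
     R2 -= 11·R1  ⇒  (0, 0, 0, 5)
     R3 -= 1·R1  ⇒  (0, 0, 8, 9)
[3] R2 <-> R3
[3] R2 /= 8  ⇒  (0, 0, 1, 6)
     R0 -= 1·R2  ⇒  (1, 0, 0, 8)
     R1 -= 10·R2  ⇒  (0, 1, 0, 8)
[4] R3 /= 5  ⇒  (0, 0, 0, 1)
     R0 -= 8·R3  ⇒  (1, 0, 0, 0)
     R1 -= 8·R3  ⇒  (0, 1, 0, 0)
     R2 -= 6·R3  ⇒  (0, 0, 1, 0)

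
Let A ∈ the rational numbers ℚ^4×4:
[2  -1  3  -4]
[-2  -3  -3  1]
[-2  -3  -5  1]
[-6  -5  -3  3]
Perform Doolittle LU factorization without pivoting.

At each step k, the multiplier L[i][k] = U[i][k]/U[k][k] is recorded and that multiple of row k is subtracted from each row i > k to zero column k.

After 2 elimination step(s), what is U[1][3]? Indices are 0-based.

U[1][3] = -3

[col 0] pivot 2
  R1 -= -1*R0 → (0, -4, 0, -3)  (L[1][0] := -1)
  R2 -= -1*R0 → (0, -4, -2, -3)  (L[2][0] := -1)
  R3 -= -3*R0 → (0, -8, 6, -9)  (L[3][0] := -3)
[col 1] pivot -4
  R2 -= 1*R1 → (0, 0, -2, 0)  (L[2][1] := 1)
  R3 -= 2*R1 → (0, 0, 6, -3)  (L[3][1] := 2)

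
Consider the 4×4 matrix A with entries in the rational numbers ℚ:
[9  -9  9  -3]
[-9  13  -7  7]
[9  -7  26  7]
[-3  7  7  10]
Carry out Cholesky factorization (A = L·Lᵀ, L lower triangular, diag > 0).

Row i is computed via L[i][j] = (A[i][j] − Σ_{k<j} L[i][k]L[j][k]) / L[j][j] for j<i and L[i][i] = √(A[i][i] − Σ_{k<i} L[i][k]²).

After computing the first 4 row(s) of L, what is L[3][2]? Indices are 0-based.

L[3][2] = 2

Step 1: L[0][0] = √(9) = 3.
  L[1][0] = (-9) / L[0][0] = -3.
Step 2: L[1][1] = √(4) = 2.
  L[2][0] = (9) / L[0][0] = 3.
  L[2][1] = (2) / L[1][1] = 1.
Step 3: L[2][2] = √(16) = 4.
  L[3][0] = (-3) / L[0][0] = -1.
  L[3][1] = (4) / L[1][1] = 2.
  L[3][2] = (8) / L[2][2] = 2.
Step 4: L[3][3] = √(1) = 1.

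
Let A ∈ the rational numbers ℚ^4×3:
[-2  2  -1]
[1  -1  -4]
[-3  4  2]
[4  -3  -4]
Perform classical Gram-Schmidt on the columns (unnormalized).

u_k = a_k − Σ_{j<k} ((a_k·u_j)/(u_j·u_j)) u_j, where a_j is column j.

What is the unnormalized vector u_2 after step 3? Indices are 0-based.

Step 1: u_0 = a_0 = (-2, 1, -3, 4).
Step 2: u_1 = a_1 − (-29/30)·u_0 = (1/15, -1/30, 11/10, 13/15).
Step 3: u_2 = a_2 − (-4/5)·u_0 − (-36/59)·u_1 = (-151/59, -190/59, 16/59, -16/59).

u_2 = (-151/59, -190/59, 16/59, -16/59)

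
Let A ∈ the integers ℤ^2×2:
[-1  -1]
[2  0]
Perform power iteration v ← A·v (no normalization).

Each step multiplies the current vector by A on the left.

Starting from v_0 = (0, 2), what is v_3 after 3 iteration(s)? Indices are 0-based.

v_0 = (0, 2).
v_1 = A·v_0 = (-2, 0).
v_2 = A·v_1 = (2, -4).
v_3 = A·v_2 = (2, 4).

v_3 = (2, 4)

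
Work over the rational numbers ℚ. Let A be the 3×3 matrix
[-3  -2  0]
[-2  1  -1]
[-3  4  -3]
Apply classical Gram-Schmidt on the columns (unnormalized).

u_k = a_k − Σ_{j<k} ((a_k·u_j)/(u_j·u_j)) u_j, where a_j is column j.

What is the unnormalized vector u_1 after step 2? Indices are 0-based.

Step 1: u_0 = a_0 = (-3, -2, -3).
Step 2: u_1 = a_1 − (-4/11)·u_0 = (-34/11, 3/11, 32/11).

u_1 = (-34/11, 3/11, 32/11)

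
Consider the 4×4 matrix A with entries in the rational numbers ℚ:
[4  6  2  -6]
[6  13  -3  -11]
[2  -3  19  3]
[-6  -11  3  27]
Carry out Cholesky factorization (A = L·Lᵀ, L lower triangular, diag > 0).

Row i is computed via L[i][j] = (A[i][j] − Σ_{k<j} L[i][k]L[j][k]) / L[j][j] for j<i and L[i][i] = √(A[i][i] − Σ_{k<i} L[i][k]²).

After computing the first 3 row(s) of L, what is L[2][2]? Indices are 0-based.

Step 1: L[0][0] = √(4) = 2.
  L[1][0] = (6) / L[0][0] = 3.
Step 2: L[1][1] = √(4) = 2.
  L[2][0] = (2) / L[0][0] = 1.
  L[2][1] = (-6) / L[1][1] = -3.
Step 3: L[2][2] = √(9) = 3.

L[2][2] = 3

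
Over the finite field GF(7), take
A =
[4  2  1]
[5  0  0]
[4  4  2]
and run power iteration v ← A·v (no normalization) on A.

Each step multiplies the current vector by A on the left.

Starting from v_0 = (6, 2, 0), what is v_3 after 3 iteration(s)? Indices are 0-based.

v_0 = (6, 2, 0).
v_1 = A·v_0 = (0, 2, 4).
v_2 = A·v_1 = (1, 0, 2).
v_3 = A·v_2 = (6, 5, 1).

v_3 = (6, 5, 1)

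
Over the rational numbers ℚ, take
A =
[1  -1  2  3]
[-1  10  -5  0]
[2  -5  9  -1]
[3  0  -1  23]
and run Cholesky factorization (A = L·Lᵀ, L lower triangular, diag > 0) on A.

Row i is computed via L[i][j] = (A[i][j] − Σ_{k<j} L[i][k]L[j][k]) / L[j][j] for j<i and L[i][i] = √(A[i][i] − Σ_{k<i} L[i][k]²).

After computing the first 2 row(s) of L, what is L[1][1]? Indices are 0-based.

Step 1: L[0][0] = √(1) = 1.
  L[1][0] = (-1) / L[0][0] = -1.
Step 2: L[1][1] = √(9) = 3.

L[1][1] = 3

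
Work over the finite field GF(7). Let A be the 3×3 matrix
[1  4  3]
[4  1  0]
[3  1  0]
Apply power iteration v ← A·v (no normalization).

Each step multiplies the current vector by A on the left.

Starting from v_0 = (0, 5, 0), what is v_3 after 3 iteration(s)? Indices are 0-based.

v_3 = (2, 4, 5)

v_0 = (0, 5, 0).
v_1 = A·v_0 = (6, 5, 5).
v_2 = A·v_1 = (6, 1, 2).
v_3 = A·v_2 = (2, 4, 5).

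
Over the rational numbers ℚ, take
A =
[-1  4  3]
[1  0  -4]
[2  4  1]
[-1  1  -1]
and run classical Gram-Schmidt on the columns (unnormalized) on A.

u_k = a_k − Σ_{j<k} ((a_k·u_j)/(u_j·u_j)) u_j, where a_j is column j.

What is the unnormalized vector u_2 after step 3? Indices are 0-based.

Step 1: u_0 = a_0 = (-1, 1, 2, -1).
Step 2: u_1 = a_1 − (3/7)·u_0 = (31/7, -3/7, 22/7, 10/7).
Step 3: u_2 = a_2 − (-4/7)·u_0 − (39/74)·u_1 = (7/74, -237/74, 18/37, -86/37).

u_2 = (7/74, -237/74, 18/37, -86/37)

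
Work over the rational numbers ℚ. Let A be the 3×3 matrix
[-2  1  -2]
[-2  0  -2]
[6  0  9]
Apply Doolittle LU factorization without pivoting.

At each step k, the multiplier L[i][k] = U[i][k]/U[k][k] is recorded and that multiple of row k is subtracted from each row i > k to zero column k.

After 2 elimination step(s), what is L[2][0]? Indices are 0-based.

L[2][0] = -3

Step 1: pivot at (0,0) is -2.
  row1 ← row1 − (1)·row0  ⇒  L[1][0]=1, U row1=(0, -1, 0)
  row2 ← row2 − (-3)·row0  ⇒  L[2][0]=-3, U row2=(0, 3, 3)
Step 2: pivot at (1,1) is -1.
  row2 ← row2 − (-3)·row1  ⇒  L[2][1]=-3, U row2=(0, 0, 3)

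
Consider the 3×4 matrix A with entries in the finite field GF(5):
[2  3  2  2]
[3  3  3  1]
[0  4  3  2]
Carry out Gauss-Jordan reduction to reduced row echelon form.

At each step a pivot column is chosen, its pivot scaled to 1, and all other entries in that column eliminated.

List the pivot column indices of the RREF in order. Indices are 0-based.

pivot(0,0)=2: scale R0 → (1, 4, 1, 1)
  clear (1,0): R1 −= (3)R0 → (0, 1, 0, 3)
pivot(1,1)=1: scale R1 → (0, 1, 0, 3)
  clear (0,1): R0 −= (4)R1 → (1, 0, 1, 4)
  clear (2,1): R2 −= (4)R1 → (0, 0, 3, 0)
pivot(2,2)=3: scale R2 → (0, 0, 1, 0)
  clear (0,2): R0 −= (1)R2 → (1, 0, 0, 4)

pivot columns: 0, 1, 2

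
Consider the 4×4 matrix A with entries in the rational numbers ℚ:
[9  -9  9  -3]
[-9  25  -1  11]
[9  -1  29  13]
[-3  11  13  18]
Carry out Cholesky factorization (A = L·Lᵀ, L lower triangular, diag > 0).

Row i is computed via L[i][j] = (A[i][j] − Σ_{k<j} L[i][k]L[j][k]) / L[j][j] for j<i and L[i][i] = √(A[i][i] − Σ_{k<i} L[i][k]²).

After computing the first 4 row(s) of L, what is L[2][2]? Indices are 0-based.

Step 1: L[0][0] = √(9) = 3.
  L[1][0] = (-9) / L[0][0] = -3.
Step 2: L[1][1] = √(16) = 4.
  L[2][0] = (9) / L[0][0] = 3.
  L[2][1] = (8) / L[1][1] = 2.
Step 3: L[2][2] = √(16) = 4.
  L[3][0] = (-3) / L[0][0] = -1.
  L[3][1] = (8) / L[1][1] = 2.
  L[3][2] = (12) / L[2][2] = 3.
Step 4: L[3][3] = √(4) = 2.

L[2][2] = 4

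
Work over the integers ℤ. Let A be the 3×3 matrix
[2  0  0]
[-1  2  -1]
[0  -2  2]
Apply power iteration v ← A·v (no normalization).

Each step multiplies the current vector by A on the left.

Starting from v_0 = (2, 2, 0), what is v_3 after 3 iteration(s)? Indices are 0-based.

v_3 = (16, 12, -32)

v_0 = (2, 2, 0).
v_1 = A·v_0 = (4, 2, -4).
v_2 = A·v_1 = (8, 4, -12).
v_3 = A·v_2 = (16, 12, -32).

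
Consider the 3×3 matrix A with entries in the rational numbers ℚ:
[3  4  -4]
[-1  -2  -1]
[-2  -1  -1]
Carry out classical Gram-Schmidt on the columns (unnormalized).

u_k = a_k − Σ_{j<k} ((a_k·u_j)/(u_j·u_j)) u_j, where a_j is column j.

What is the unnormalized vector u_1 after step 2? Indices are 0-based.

Step 1: u_0 = a_0 = (3, -1, -2).
Step 2: u_1 = a_1 − (8/7)·u_0 = (4/7, -6/7, 9/7).

u_1 = (4/7, -6/7, 9/7)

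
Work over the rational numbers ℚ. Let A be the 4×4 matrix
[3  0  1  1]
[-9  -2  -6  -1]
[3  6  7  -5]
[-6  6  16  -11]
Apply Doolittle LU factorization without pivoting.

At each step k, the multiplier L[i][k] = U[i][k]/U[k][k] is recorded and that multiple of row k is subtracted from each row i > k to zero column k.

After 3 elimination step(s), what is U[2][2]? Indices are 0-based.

k=0: U[0][0]=3
  eliminate (1,0): mult=-3, new row 1: (0, -2, -3, 2); set L[1][0]=-3
  eliminate (2,0): mult=1, new row 2: (0, 6, 6, -6); set L[2][0]=1
  eliminate (3,0): mult=-2, new row 3: (0, 6, 18, -9); set L[3][0]=-2
k=1: U[1][1]=-2
  eliminate (2,1): mult=-3, new row 2: (0, 0, -3, 0); set L[2][1]=-3
  eliminate (3,1): mult=-3, new row 3: (0, 0, 9, -3); set L[3][1]=-3
k=2: U[2][2]=-3
  eliminate (3,2): mult=-3, new row 3: (0, 0, 0, -3); set L[3][2]=-3

U[2][2] = -3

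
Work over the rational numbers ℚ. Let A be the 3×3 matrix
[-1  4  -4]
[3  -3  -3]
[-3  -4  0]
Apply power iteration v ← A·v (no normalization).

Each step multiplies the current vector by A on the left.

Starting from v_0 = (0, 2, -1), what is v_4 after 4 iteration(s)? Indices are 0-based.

v_4 = (392, 2325, -648)

v_0 = (0, 2, -1).
v_1 = A·v_0 = (12, -3, -8).
v_2 = A·v_1 = (8, 69, -24).
v_3 = A·v_2 = (364, -111, -300).
v_4 = A·v_3 = (392, 2325, -648).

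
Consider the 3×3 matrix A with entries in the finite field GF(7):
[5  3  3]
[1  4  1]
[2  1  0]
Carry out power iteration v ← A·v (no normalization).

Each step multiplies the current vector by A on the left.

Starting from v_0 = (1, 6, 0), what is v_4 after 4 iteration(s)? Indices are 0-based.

v_0 = (1, 6, 0).
v_1 = A·v_0 = (2, 4, 1).
v_2 = A·v_1 = (4, 5, 1).
v_3 = A·v_2 = (3, 4, 6).
v_4 = A·v_3 = (3, 4, 3).

v_4 = (3, 4, 3)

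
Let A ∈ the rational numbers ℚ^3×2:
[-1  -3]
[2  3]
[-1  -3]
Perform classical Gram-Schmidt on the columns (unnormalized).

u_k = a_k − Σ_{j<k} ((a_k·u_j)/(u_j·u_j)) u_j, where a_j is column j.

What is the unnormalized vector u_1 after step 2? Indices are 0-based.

u_1 = (-1, -1, -1)

Step 1: u_0 = a_0 = (-1, 2, -1).
Step 2: u_1 = a_1 − (2)·u_0 = (-1, -1, -1).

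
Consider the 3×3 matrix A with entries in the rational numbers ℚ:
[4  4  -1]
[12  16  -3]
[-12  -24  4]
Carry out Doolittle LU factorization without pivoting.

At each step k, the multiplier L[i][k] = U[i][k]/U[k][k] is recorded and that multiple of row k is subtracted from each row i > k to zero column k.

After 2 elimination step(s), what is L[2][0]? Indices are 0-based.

k=0: U[0][0]=4
  eliminate (1,0): mult=3, new row 1: (0, 4, 0); set L[1][0]=3
  eliminate (2,0): mult=-3, new row 2: (0, -12, 1); set L[2][0]=-3
k=1: U[1][1]=4
  eliminate (2,1): mult=-3, new row 2: (0, 0, 1); set L[2][1]=-3

L[2][0] = -3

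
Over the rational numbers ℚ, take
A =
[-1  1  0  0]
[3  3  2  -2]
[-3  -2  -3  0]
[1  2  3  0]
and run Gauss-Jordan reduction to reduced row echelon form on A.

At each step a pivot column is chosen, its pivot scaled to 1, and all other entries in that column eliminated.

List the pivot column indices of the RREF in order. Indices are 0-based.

pivot(0,0)=-1: scale R0 → (1, -1, 0, 0)
  clear (1,0): R1 −= (3)R0 → (0, 6, 2, -2)
  clear (2,0): R2 −= (-3)R0 → (0, -5, -3, 0)
  clear (3,0): R3 −= (1)R0 → (0, 3, 3, 0)
pivot(1,1)=6: scale R1 → (0, 1, 1/3, -1/3)
  clear (0,1): R0 −= (-1)R1 → (1, 0, 1/3, -1/3)
  clear (2,1): R2 −= (-5)R1 → (0, 0, -4/3, -5/3)
  clear (3,1): R3 −= (3)R1 → (0, 0, 2, 1)
pivot(2,2)=-4/3: scale R2 → (0, 0, 1, 5/4)
  clear (0,2): R0 −= (1/3)R2 → (1, 0, 0, -3/4)
  clear (1,2): R1 −= (1/3)R2 → (0, 1, 0, -3/4)
  clear (3,2): R3 −= (2)R2 → (0, 0, 0, -3/2)
pivot(3,3)=-3/2: scale R3 → (0, 0, 0, 1)
  clear (0,3): R0 −= (-3/4)R3 → (1, 0, 0, 0)
  clear (1,3): R1 −= (-3/4)R3 → (0, 1, 0, 0)
  clear (2,3): R2 −= (5/4)R3 → (0, 0, 1, 0)

pivot columns: 0, 1, 2, 3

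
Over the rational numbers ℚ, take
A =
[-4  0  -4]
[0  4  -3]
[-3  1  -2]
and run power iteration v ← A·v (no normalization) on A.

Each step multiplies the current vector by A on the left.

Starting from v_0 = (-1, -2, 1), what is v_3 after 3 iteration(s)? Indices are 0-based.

v_0 = (-1, -2, 1).
v_1 = A·v_0 = (0, -11, -1).
v_2 = A·v_1 = (4, -41, -9).
v_3 = A·v_2 = (20, -137, -35).

v_3 = (20, -137, -35)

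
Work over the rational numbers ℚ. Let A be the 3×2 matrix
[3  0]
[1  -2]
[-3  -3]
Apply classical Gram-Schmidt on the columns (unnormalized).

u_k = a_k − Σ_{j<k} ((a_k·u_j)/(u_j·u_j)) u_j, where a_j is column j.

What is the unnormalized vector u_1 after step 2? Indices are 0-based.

Step 1: u_0 = a_0 = (3, 1, -3).
Step 2: u_1 = a_1 − (7/19)·u_0 = (-21/19, -45/19, -36/19).

u_1 = (-21/19, -45/19, -36/19)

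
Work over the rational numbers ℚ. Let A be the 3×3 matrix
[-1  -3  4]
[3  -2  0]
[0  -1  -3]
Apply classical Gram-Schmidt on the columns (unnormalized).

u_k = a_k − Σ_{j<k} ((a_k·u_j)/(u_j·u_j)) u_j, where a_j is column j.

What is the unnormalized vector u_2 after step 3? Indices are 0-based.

u_2 = (135/131, 45/131, -495/131)

Step 1: u_0 = a_0 = (-1, 3, 0).
Step 2: u_1 = a_1 − (-3/10)·u_0 = (-33/10, -11/10, -1).
Step 3: u_2 = a_2 − (-2/5)·u_0 − (-102/131)·u_1 = (135/131, 45/131, -495/131).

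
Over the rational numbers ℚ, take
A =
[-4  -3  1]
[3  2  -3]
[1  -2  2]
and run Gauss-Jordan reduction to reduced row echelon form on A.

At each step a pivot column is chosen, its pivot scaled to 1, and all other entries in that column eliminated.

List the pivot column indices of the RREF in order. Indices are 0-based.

[1] R0 /= -4  ⇒  (1, 3/4, -1/4)
     R1 -= 3·R0  ⇒  (0, -1/4, -9/4)
     R2 -= 1·R0  ⇒  (0, -11/4, 9/4)
[2] R1 /= -1/4  ⇒  (0, 1, 9)
     R0 -= 3/4·R1  ⇒  (1, 0, -7)
     R2 -= -11/4·R1  ⇒  (0, 0, 27)
[3] R2 /= 27  ⇒  (0, 0, 1)
     R0 -= -7·R2  ⇒  (1, 0, 0)
     R1 -= 9·R2  ⇒  (0, 1, 0)

pivot columns: 0, 1, 2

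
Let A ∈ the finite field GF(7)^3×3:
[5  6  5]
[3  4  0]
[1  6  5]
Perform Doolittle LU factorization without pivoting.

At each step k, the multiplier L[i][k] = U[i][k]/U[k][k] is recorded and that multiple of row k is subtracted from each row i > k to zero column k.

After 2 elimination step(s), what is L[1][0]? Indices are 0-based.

L[1][0] = 2

[col 0] pivot 5
  R1 -= 2*R0 → (0, 6, 4)  (L[1][0] := 2)
  R2 -= 3*R0 → (0, 2, 4)  (L[2][0] := 3)
[col 1] pivot 6
  R2 -= 5*R1 → (0, 0, 5)  (L[2][1] := 5)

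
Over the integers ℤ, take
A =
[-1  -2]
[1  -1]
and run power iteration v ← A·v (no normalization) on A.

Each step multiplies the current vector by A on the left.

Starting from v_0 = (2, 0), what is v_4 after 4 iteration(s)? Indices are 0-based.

v_4 = (-14, 8)

v_0 = (2, 0).
v_1 = A·v_0 = (-2, 2).
v_2 = A·v_1 = (-2, -4).
v_3 = A·v_2 = (10, 2).
v_4 = A·v_3 = (-14, 8).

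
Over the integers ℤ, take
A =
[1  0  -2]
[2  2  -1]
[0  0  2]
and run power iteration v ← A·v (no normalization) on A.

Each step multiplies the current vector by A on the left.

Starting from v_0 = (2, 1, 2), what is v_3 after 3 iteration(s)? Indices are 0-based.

v_3 = (-26, -28, 16)

v_0 = (2, 1, 2).
v_1 = A·v_0 = (-2, 4, 4).
v_2 = A·v_1 = (-10, 0, 8).
v_3 = A·v_2 = (-26, -28, 16).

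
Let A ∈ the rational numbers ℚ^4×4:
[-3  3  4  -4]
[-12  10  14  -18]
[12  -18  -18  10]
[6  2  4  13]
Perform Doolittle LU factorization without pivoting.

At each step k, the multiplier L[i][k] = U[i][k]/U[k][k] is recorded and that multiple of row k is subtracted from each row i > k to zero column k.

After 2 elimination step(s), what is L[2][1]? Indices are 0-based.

L[2][1] = 3

k=0: U[0][0]=-3
  eliminate (1,0): mult=4, new row 1: (0, -2, -2, -2); set L[1][0]=4
  eliminate (2,0): mult=-4, new row 2: (0, -6, -2, -6); set L[2][0]=-4
  eliminate (3,0): mult=-2, new row 3: (0, 8, 12, 5); set L[3][0]=-2
k=1: U[1][1]=-2
  eliminate (2,1): mult=3, new row 2: (0, 0, 4, 0); set L[2][1]=3
  eliminate (3,1): mult=-4, new row 3: (0, 0, 4, -3); set L[3][1]=-4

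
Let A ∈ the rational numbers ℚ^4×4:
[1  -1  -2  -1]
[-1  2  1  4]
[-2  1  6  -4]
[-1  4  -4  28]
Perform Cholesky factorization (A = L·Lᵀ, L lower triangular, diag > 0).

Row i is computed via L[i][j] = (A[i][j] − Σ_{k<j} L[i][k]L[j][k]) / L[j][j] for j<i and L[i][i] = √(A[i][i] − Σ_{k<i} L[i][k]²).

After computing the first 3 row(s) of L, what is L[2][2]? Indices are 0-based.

Step 1: L[0][0] = √(1) = 1.
  L[1][0] = (-1) / L[0][0] = -1.
Step 2: L[1][1] = √(1) = 1.
  L[2][0] = (-2) / L[0][0] = -2.
  L[2][1] = (-1) / L[1][1] = -1.
Step 3: L[2][2] = √(1) = 1.

L[2][2] = 1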